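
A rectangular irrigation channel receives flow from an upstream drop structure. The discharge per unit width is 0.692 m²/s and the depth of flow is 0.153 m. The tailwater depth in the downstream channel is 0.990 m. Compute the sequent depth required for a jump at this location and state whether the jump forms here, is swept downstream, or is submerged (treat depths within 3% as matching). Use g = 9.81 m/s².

y₂ = 0.726 m; the jump is submerged

V₁ = q/y₁ = 0.692/0.153 = 4.52 m/s. Fr₁ = V₁/√(g·y₁) = 4.52/√(9.81×0.153) = 3.69.
Sequent-depth ratio: y₂/y₁ = ½[√(1 + 8Fr₁²) − 1] = ½[√110.0 − 1] = 4.74.
y₂ = 4.74 × 0.153 = 0.726 m.
Tailwater y_tw = 0.990 m: y_tw > y₂, so the jump is submerged.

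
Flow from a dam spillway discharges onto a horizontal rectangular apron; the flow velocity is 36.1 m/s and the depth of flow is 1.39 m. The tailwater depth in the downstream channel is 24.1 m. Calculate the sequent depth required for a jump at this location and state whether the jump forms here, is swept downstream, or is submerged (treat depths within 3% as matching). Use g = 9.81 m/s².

y₂ = 18.5 m; the jump is submerged

Fr₁ = V₁/√(g·y₁) = 36.1/√(9.81×1.39) = 9.78.
From the momentum equation for a rectangular channel, y₂/y₁ = ½[√(1 + 8Fr₁²) − 1] = ½[√765.6 − 1] = 13.3.
y₂ = 13.3 × 1.39 = 18.5 m.
Tailwater y_tw = 24.1 m: y_tw > y₂, so the jump is submerged.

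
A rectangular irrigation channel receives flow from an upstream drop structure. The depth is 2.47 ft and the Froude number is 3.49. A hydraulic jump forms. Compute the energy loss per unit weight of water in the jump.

ΔE = 5.74 ft

Fr₁ = 3.49 (given).
By Bélanger, y₂/y₁ = ½[√(1 + 8Fr₁²) − 1] = ½[√98.44 − 1] = 4.46.
y₂ = 4.46 × 2.47 = 11.0 ft.
V₁ = Fr₁·√(g·y₁) = 3.49×√(32.2×2.47) = 31.1 ft/s; q = V₁·y₁ = 76.9 ft²/s. V₂ = q/y₂ = 76.9/11.0 = 6.98 ft/s. E₁ = y₁ + V₁²/2g = 17.5 ft; E₂ = y₂ + V₂²/2g = 11.8 ft. ΔE = E₁ − E₂ = 5.74 ft.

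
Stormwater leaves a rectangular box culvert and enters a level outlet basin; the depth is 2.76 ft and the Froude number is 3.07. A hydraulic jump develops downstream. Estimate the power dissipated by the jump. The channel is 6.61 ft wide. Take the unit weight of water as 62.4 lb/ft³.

P = 253 hp

Fr₁ = 3.07 (given).
Bélanger equation: y₂/y₁ = ½[√(1 + 8Fr₁²) − 1] = ½[√76.40 − 1] = 3.87.
y₂ = 3.87 × 2.76 = 10.7 ft.
V₁ = Fr₁·√(g·y₁) = 3.07×√(32.2×2.76) = 28.9 ft/s; q = V₁·y₁ = 79.9 ft²/s. V₂ = q/y₂ = 79.9/10.7 = 7.48 ft/s. E₁ = y₁ + V₁²/2g = 15.8 ft; E₂ = y₂ + V₂²/2g = 11.6 ft. ΔE = E₁ − E₂ = 4.22 ft.
Q = q·b = 79.9 × 6.61 = 528 cfs. P = γ·Q·ΔE/550 = 62.4 × 528 × 4.22 / 550 = 253 hp.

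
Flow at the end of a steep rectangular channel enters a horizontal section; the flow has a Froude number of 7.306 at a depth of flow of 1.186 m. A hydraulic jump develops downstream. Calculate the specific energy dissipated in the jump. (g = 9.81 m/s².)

Fr₁ = 7.306 (given).
By Bélanger, y₂/y₁ = ½[√(1 + 8Fr₁²) − 1] = ½[√428.02 − 1] = 9.844.
y₂ = 9.844 × 1.186 = 11.68 m.
Head loss: ΔE = (y₂ − y₁)³/(4y₁y₂) = (11.68 − 1.186)³/(4×1.186×11.68) = 1154/55.39 = 20.84 m.

ΔE = 20.84 m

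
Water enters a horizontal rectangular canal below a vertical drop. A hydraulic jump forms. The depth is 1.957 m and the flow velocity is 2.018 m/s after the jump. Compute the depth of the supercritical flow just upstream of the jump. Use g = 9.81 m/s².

y₁ = 0.6284 m

Fr₂ = V₂/√(g·y₂) = 2.018/√(9.81×1.957) = 0.4606.
From the momentum equation (using Fr₂), y₁/y₂ = ½[√(1 + 8Fr₂²) − 1] = ½[√2.6970 − 1] = 0.3211.
y₁ = 0.3211 × 1.957 = 0.6284 m.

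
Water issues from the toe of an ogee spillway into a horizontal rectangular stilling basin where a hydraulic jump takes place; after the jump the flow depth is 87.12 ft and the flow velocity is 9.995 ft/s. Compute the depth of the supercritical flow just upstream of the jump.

y₁ = 5.817 ft

Fr₂ = V₂/√(g·y₂) = 9.995/√(32.2×87.12) = 0.1887.
Since the conjugate-depth ratio holds either way, y₁/y₂ = ½[√(1 + 8Fr₂²) − 1] = ½[√1.2849 − 1] = 0.06677.
y₁ = 0.06677 × 87.12 = 5.817 ft.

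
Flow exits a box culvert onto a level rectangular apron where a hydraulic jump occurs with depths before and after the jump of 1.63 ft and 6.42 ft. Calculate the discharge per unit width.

q = 36.8 ft²/s

For a rectangular channel the momentum equation gives q² = ½·g·y₁·y₂·(y₁ + y₂) = ½×32.2×1.63×6.42×8.05 = 1356.
q = √1356 = 36.8 ft²/s.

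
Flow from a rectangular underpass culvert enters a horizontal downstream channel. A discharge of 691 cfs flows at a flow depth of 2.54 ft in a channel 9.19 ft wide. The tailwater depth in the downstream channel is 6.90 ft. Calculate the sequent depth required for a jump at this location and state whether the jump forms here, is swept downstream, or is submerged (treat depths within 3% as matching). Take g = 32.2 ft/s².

y₂ = 10.6 ft; the jump is swept downstream

q = Q/b = 691/9.19 = 75.2 ft²/s; V₁ = q/y₁ = 29.6 ft/s. Fr₁ = V₁/√(g·y₁) = 3.27.
By Bélanger, y₂/y₁ = ½[√(1 + 8Fr₁²) − 1] = ½[√86.72 − 1] = 4.16.
y₂ = 4.16 × 2.54 = 10.6 ft.
Tailwater y_tw = 6.90 ft: y_tw < y₂, so the jump is swept downstream.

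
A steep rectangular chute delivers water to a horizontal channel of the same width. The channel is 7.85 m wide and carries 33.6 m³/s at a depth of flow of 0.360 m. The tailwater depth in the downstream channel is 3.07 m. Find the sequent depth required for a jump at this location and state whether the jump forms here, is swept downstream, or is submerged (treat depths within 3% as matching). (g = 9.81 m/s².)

q = Q/b = 33.6/7.85 = 4.28 m²/s; V₁ = q/y₁ = 11.9 m/s. Fr₁ = V₁/√(g·y₁) = 6.33.
By Bélanger, y₂/y₁ = ½[√(1 + 8Fr₁²) − 1] = ½[√321.2 − 1] = 8.46.
y₂ = 8.46 × 0.360 = 3.05 m.
Tailwater y_tw = 3.07 m: y_tw ≈ y₂, so the jump forms here.

y₂ = 3.05 m; the jump forms here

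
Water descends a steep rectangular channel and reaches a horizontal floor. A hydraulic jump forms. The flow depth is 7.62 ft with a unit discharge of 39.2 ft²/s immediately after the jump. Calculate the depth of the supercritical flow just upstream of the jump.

V₂ = q/y₂ = 39.2/7.62 = 5.14 ft/s; Fr₂ = V₂/√(g·y₂) = 0.328.
From the momentum equation (using Fr₂), y₁/y₂ = ½[√(1 + 8Fr₂²) − 1] = ½[√1.863 − 1] = 0.182.
y₁ = 0.182 × 7.62 = 1.39 ft.

y₁ = 1.39 ft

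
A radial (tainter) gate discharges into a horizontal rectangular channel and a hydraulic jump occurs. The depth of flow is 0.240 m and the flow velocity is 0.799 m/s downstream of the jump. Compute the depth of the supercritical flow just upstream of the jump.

y₁ = 0.0936 m

Fr₂ = V₂/√(g·y₂) = 0.799/√(9.81×0.240) = 0.521.
Applying the sequent-depth relation in reverse, y₁/y₂ = ½[√(1 + 8Fr₂²) − 1] = ½[√3.169 − 1] = 0.390.
y₁ = 0.390 × 0.240 = 0.0936 m.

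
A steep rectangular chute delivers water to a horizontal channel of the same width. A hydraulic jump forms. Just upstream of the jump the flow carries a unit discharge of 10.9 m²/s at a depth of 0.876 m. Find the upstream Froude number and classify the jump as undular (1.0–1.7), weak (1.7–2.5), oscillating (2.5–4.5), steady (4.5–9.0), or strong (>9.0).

Fr₁ = 4.24; oscillating jump

V₁ = q/y₁ = 10.9/0.876 = 12.4 m/s. Fr₁ = V₁/√(g·y₁) = 12.4/√(9.81×0.876) = 4.24.
Fr₁ = 4.24 lies in the oscillating range.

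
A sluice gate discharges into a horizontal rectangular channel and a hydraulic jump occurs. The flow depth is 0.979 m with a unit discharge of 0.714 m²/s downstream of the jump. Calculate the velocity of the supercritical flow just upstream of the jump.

V₁ = 7.25 m/s

V₂ = q/y₂ = 0.714/0.979 = 0.729 m/s; Fr₂ = V₂/√(g·y₂) = 0.235.
Applying the sequent-depth relation in reverse, y₁/y₂ = ½[√(1 + 8Fr₂²) − 1] = ½[√1.443 − 1] = 0.101.
y₁ = 0.101 × 0.979 = 0.0985 m.
V₁ = q/y₁ = 0.714/0.0985 = 7.25 m/s.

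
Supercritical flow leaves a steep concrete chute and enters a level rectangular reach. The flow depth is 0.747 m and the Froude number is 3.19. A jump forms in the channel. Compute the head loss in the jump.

ΔE = 1.30 m

Fr₁ = 3.19 (given).
From the momentum equation for a rectangular channel, y₂/y₁ = ½[√(1 + 8Fr₁²) − 1] = ½[√82.41 − 1] = 4.04.
y₂ = 4.04 × 0.747 = 3.02 m.
Head loss: ΔE = (y₂ − y₁)³/(4y₁y₂) = (3.02 − 0.747)³/(4×0.747×3.02) = 11.7/9.02 = 1.30 m.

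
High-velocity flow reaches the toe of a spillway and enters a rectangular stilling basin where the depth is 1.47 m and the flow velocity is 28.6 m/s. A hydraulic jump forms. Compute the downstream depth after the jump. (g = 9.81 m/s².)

y₂ = 14.9 m

Fr₁ = V₁/√(g·y₁) = 28.6/√(9.81×1.47) = 7.53.
Sequent-depth ratio: y₂/y₁ = ½[√(1 + 8Fr₁²) − 1] = ½[√454.8 − 1] = 10.2.
y₂ = 10.2 × 1.47 = 14.9 m.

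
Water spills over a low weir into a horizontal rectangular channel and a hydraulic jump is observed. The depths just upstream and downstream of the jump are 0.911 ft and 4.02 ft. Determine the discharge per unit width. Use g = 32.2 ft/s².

For a rectangular channel the momentum equation gives q² = ½·g·y₁·y₂·(y₁ + y₂) = ½×32.2×0.911×4.02×4.93 = 291.
q = √291 = 17.1 ft²/s.

q = 17.1 ft²/s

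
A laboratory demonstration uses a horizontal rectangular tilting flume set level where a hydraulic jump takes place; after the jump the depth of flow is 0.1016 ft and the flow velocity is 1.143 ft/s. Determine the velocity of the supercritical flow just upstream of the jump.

Fr₂ = V₂/√(g·y₂) = 1.143/√(32.2×0.1016) = 0.6319.
Since the conjugate-depth ratio holds either way, y₁/y₂ = ½[√(1 + 8Fr₂²) − 1] = ½[√4.1947 − 1] = 0.5241.
y₁ = 0.5241 × 0.1016 = 0.05324 ft.
V₁ = q/y₁ = 0.1161/0.05324 = 2.181 ft/s.

V₁ = 2.181 ft/s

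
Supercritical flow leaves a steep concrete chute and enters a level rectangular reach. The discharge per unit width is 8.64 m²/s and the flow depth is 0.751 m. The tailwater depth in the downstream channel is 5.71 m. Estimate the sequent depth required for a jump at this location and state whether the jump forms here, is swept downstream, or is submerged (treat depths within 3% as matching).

y₂ = 4.14 m; the jump is submerged

V₁ = q/y₁ = 8.64/0.751 = 11.5 m/s. Fr₁ = V₁/√(g·y₁) = 11.5/√(9.81×0.751) = 4.24.
Bélanger equation: y₂/y₁ = ½[√(1 + 8Fr₁²) − 1] = ½[√144.7 − 1] = 5.52.
y₂ = 5.52 × 0.751 = 4.14 m.
Tailwater y_tw = 5.71 m: y_tw > y₂, so the jump is submerged.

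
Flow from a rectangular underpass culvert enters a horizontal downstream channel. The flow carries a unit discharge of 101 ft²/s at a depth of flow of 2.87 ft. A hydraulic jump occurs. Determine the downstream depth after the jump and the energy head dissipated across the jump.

V₁ = q/y₁ = 101/2.87 = 35.2 ft/s. Fr₁ = V₁/√(g·y₁) = 35.2/√(32.2×2.87) = 3.66.
Sequent-depth ratio: y₂/y₁ = ½[√(1 + 8Fr₁²) − 1] = ½[√108.2 − 1] = 4.70.
y₂ = 4.70 × 2.87 = 13.5 ft.
Head loss: ΔE = (y₂ − y₁)³/(4y₁y₂) = (13.5 − 2.87)³/(4×2.87×13.5) = 1199/155 = 7.74 ft.

y₂ = 13.5 ft; ΔE = 7.74 ft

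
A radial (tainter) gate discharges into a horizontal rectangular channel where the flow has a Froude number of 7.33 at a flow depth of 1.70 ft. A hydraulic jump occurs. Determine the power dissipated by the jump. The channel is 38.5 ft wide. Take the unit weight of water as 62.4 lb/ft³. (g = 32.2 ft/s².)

P = 12125 hp

Fr₁ = 7.33 (given).
Sequent-depth ratio: y₂/y₁ = ½[√(1 + 8Fr₁²) − 1] = ½[√430.8 − 1] = 9.88.
y₂ = 9.88 × 1.70 = 16.8 ft.
Head loss: ΔE = (y₂ − y₁)³/(4y₁y₂) = (16.8 − 1.70)³/(4×1.70×16.8) = 3438/114 = 30.1 ft.
V₁ = Fr₁·√(g·y₁) = 7.33×√(32.2×1.70) = 54.2 ft/s; q = V₁·y₁ = 92.2 ft²/s. Q = q·b = 92.2 × 38.5 = 3549 cfs. P = γ·Q·ΔE/550 = 62.4 × 3549 × 30.1 / 550 = 12125 hp.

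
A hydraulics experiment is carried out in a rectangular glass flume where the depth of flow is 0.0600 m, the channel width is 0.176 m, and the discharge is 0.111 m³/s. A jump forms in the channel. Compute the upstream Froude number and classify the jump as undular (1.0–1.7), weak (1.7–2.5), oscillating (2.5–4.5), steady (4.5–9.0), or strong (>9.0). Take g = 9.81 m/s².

q = Q/b = 0.111/0.176 = 0.631 m²/s; V₁ = q/y₁ = 10.5 m/s. Fr₁ = V₁/√(g·y₁) = 13.7.
Fr₁ = 13.7 lies in the strong range.

Fr₁ = 13.7; strong jump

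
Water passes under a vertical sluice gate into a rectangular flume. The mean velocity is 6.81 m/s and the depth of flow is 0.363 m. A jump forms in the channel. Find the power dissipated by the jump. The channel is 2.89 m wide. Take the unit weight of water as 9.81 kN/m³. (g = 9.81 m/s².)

Fr₁ = V₁/√(g·y₁) = 6.81/√(9.81×0.363) = 3.61.
Conjugate-depth relation: y₂/y₁ = ½[√(1 + 8Fr₁²) − 1] = ½[√105.2 − 1] = 4.63.
y₂ = 4.63 × 0.363 = 1.68 m.
Head loss: ΔE = (y₂ − y₁)³/(4y₁y₂) = (1.68 − 0.363)³/(4×0.363×1.68) = 2.28/2.44 = 0.936 m.
q = V₁·y₁ = 6.81 × 0.363 = 2.47 m²/s. Q = q·b = 2.47 × 2.89 = 7.14 m³/s. P = γ·Q·ΔE = 9.81 × 7.14 × 0.936 = 65.6 kW.

P = 65.6 kW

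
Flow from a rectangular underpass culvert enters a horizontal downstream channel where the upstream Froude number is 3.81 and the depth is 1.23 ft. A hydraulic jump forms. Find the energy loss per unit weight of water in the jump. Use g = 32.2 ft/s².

ΔE = 3.75 ft

Fr₁ = 3.81 (given).
Bélanger equation: y₂/y₁ = ½[√(1 + 8Fr₁²) − 1] = ½[√117.1 − 1] = 4.91.
y₂ = 4.91 × 1.23 = 6.04 ft.
Head loss: ΔE = (y₂ − y₁)³/(4y₁y₂) = (6.04 − 1.23)³/(4×1.23×6.04) = 111/29.7 = 3.75 ft.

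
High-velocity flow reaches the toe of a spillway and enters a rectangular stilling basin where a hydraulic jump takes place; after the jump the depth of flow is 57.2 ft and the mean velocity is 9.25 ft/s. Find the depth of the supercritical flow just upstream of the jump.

y₁ = 4.90 ft

Fr₂ = V₂/√(g·y₂) = 9.25/√(32.2×57.2) = 0.216.
The Bélanger relation is symmetric: y₁/y₂ = ½[√(1 + 8Fr₂²) − 1] = ½[√1.372 − 1] = 0.0856.
y₁ = 0.0856 × 57.2 = 4.90 ft.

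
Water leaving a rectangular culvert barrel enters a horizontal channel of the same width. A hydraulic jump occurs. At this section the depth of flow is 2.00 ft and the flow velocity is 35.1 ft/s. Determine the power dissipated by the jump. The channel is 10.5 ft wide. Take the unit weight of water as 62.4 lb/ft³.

Fr₁ = V₁/√(g·y₁) = 35.1/√(32.2×2.00) = 4.37.
Conjugate-depth relation: y₂/y₁ = ½[√(1 + 8Fr₁²) − 1] = ½[√154.0 − 1] = 5.71.
y₂ = 5.71 × 2.00 = 11.4 ft.
q = V₁·y₁ = 35.1 × 2.00 = 70.2 ft²/s. V₂ = q/y₂ = 70.2/11.4 = 6.15 ft/s. E₁ = y₁ + V₁²/2g = 21.1 ft; E₂ = y₂ + V₂²/2g = 12.0 ft. ΔE = E₁ − E₂ = 9.13 ft.
Q = q·b = 70.2 × 10.5 = 737 cfs. P = γ·Q·ΔE/550 = 62.4 × 737 × 9.13 / 550 = 764 hp.

P = 764 hp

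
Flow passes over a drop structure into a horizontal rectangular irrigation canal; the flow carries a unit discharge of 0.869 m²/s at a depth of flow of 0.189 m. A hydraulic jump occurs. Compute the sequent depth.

y₂ = 0.813 m

V₁ = q/y₁ = 0.869/0.189 = 4.60 m/s. Fr₁ = V₁/√(g·y₁) = 4.60/√(9.81×0.189) = 3.38.
From the momentum equation for a rectangular channel, y₂/y₁ = ½[√(1 + 8Fr₁²) − 1] = ½[√92.22 − 1] = 4.30.
y₂ = 4.30 × 0.189 = 0.813 m.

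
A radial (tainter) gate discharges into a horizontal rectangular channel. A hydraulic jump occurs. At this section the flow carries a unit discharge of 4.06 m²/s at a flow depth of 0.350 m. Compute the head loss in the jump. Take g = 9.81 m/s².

V₁ = q/y₁ = 4.06/0.350 = 11.6 m/s. Fr₁ = V₁/√(g·y₁) = 11.6/√(9.81×0.350) = 6.26.
Sequent-depth ratio: y₂/y₁ = ½[√(1 + 8Fr₁²) − 1] = ½[√314.5 − 1] = 8.37.
y₂ = 8.37 × 0.350 = 2.93 m.
Head loss: ΔE = (y₂ − y₁)³/(4y₁y₂) = (2.93 − 0.350)³/(4×0.350×2.93) = 17.1/4.10 = 4.18 m.

ΔE = 4.18 m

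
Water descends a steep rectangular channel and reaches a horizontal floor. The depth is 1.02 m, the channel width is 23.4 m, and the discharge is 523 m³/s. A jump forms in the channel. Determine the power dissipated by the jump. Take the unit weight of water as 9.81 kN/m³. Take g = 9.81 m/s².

q = Q/b = 523/23.4 = 22.4 m²/s; V₁ = q/y₁ = 21.9 m/s. Fr₁ = V₁/√(g·y₁) = 6.93.
From the momentum equation for a rectangular channel, y₂/y₁ = ½[√(1 + 8Fr₁²) − 1] = ½[√384.9 − 1] = 9.31.
y₂ = 9.31 × 1.02 = 9.50 m.
Head loss: ΔE = (y₂ − y₁)³/(4y₁y₂) = (9.50 − 1.02)³/(4×1.02×9.50) = 609/38.7 = 15.7 m.
P = γ·Q·ΔE = 9.81 × 523 × 15.7 = 80625 kW.

P = 80625 kW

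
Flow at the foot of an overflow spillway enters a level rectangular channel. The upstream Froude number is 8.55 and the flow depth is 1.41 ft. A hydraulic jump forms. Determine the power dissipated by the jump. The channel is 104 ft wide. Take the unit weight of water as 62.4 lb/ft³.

Fr₁ = 8.55 (given).
By Bélanger, y₂/y₁ = ½[√(1 + 8Fr₁²) − 1] = ½[√585.8 − 1] = 11.6.
y₂ = 11.6 × 1.41 = 16.4 ft.
V₁ = Fr₁·√(g·y₁) = 8.55×√(32.2×1.41) = 57.6 ft/s; q = V₁·y₁ = 81.2 ft²/s. V₂ = q/y₂ = 81.2/16.4 = 4.97 ft/s. E₁ = y₁ + V₁²/2g = 52.9 ft; E₂ = y₂ + V₂²/2g = 16.7 ft. ΔE = E₁ − E₂ = 36.2 ft.
Q = q·b = 81.2 × 104 = 8448 cfs. P = γ·Q·ΔE/550 = 62.4 × 8448 × 36.2 / 550 = 34702 hp.

P = 34702 hp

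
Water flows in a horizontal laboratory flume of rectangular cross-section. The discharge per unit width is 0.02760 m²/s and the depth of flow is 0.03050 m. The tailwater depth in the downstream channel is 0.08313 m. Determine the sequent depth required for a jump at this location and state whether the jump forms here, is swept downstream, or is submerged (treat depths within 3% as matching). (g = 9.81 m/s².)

V₁ = q/y₁ = 0.02760/0.03050 = 0.9049 m/s. Fr₁ = V₁/√(g·y₁) = 0.9049/√(9.81×0.03050) = 1.654.
Bélanger equation: y₂/y₁ = ½[√(1 + 8Fr₁²) − 1] = ½[√22.895 − 1] = 1.892.
y₂ = 1.892 × 0.03050 = 0.05772 m.
Tailwater y_tw = 0.08313 m: y_tw > y₂, so the jump is submerged.

y₂ = 0.05772 m; the jump is submerged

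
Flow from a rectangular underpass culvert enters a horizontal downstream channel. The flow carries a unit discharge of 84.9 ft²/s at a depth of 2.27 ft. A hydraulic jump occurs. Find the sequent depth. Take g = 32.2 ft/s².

V₁ = q/y₁ = 84.9/2.27 = 37.4 ft/s. Fr₁ = V₁/√(g·y₁) = 37.4/√(32.2×2.27) = 4.37.
Bélanger equation: y₂/y₁ = ½[√(1 + 8Fr₁²) − 1] = ½[√154.1 − 1] = 5.71.
y₂ = 5.71 × 2.27 = 13.0 ft.

y₂ = 13.0 ft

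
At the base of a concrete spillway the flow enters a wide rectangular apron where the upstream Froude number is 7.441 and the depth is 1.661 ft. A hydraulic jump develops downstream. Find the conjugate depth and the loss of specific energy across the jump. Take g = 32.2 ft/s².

y₂ = 16.67 ft; ΔE = 30.52 ft

Fr₁ = 7.441 (given).
Bélanger equation: y₂/y₁ = ½[√(1 + 8Fr₁²) − 1] = ½[√443.95 − 1] = 10.04.
y₂ = 10.04 × 1.661 = 16.67 ft.
Head loss: ΔE = (y₂ − y₁)³/(4y₁y₂) = (16.67 − 1.661)³/(4×1.661×16.67) = 3380/110.7 = 30.52 ft.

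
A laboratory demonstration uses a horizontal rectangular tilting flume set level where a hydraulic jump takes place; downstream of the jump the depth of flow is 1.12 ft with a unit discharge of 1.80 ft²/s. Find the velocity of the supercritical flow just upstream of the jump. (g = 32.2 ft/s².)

V₂ = q/y₂ = 1.80/1.12 = 1.61 ft/s; Fr₂ = V₂/√(g·y₂) = 0.268.
Applying the sequent-depth relation in reverse, y₁/y₂ = ½[√(1 + 8Fr₂²) − 1] = ½[√1.573 − 1] = 0.127.
y₁ = 0.127 × 1.12 = 0.142 ft.
V₁ = q/y₁ = 1.80/0.142 = 12.6 ft/s.

V₁ = 12.6 ft/s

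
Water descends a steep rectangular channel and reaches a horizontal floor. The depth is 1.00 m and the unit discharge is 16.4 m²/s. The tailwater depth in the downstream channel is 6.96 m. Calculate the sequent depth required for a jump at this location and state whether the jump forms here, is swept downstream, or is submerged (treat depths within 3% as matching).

y₂ = 6.92 m; the jump forms here

V₁ = q/y₁ = 16.4/1.00 = 16.4 m/s. Fr₁ = V₁/√(g·y₁) = 16.4/√(9.81×1.00) = 5.24.
Sequent-depth ratio: y₂/y₁ = ½[√(1 + 8Fr₁²) − 1] = ½[√220.3 − 1] = 6.92.
y₂ = 6.92 × 1.00 = 6.92 m.
Tailwater y_tw = 6.96 m: y_tw ≈ y₂, so the jump forms here.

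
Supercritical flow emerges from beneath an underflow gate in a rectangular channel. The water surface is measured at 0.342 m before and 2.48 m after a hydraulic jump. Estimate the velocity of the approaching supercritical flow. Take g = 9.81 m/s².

V₁ = 10.0 m/s

For a rectangular channel the momentum equation gives q² = ½·g·y₁·y₂·(y₁ + y₂) = ½×9.81×0.342×2.48×2.82 = 11.7.
q = √11.7 = 3.43 m²/s.
V₁ = q/y₁ = 3.43/0.342 = 10.0 m/s.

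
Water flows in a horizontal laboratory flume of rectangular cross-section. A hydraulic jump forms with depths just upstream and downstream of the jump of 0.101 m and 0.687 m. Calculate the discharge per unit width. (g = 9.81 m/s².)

q = 0.518 m²/s

For a rectangular channel the momentum equation gives q² = ½·g·y₁·y₂·(y₁ + y₂) = ½×9.81×0.101×0.687×0.788 = 0.268.
q = √0.268 = 0.518 m²/s.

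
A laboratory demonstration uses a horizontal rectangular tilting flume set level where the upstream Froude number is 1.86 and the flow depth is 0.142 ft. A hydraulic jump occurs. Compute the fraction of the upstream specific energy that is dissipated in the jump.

ΔE/E₁ = 0.0687 (6.87%)

Fr₁ = 1.86 (given).
By Bélanger, y₂/y₁ = ½[√(1 + 8Fr₁²) − 1] = ½[√28.68 − 1] = 2.18.
y₂ = 2.18 × 0.142 = 0.309 ft.
E₁ = y₁(1 + Fr₁²/2) = 0.142×(1 + 1.86²/2) = 0.388 ft. ΔE = (y₂ − y₁)³/(4y₁y₂) = 0.0266 ft. ΔE/E₁ = 0.0266/0.388 = 0.0687.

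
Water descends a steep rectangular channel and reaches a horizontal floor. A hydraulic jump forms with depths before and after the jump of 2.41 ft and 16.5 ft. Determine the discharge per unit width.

For a rectangular channel the momentum equation gives q² = ½·g·y₁·y₂·(y₁ + y₂) = ½×32.2×2.41×16.5×18.9 = 12106.
q = √12106 = 110 ft²/s.

q = 110 ft²/s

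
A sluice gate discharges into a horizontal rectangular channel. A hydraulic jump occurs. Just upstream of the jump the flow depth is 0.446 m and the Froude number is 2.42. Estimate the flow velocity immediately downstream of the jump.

V₂ = 1.71 m/s

Fr₁ = 2.42 (given).
Bélanger equation: y₂/y₁ = ½[√(1 + 8Fr₁²) − 1] = ½[√47.85 − 1] = 2.96.
y₂ = 2.96 × 0.446 = 1.32 m.
V₁ = Fr₁·√(g·y₁) = 2.42×√(9.81×0.446) = 5.06 m/s; q = V₁·y₁ = 2.26 m²/s.
V₂ = q/y₂ = 2.26/1.32 = 1.71 m/s.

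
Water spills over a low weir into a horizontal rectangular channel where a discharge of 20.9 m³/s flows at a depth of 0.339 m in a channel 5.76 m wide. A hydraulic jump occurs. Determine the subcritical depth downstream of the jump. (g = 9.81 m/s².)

q = Q/b = 20.9/5.76 = 3.63 m²/s; V₁ = q/y₁ = 10.7 m/s. Fr₁ = V₁/√(g·y₁) = 5.87.
Sequent-depth ratio: y₂/y₁ = ½[√(1 + 8Fr₁²) − 1] = ½[√276.6 − 1] = 7.82.
y₂ = 7.82 × 0.339 = 2.65 m.

y₂ = 2.65 m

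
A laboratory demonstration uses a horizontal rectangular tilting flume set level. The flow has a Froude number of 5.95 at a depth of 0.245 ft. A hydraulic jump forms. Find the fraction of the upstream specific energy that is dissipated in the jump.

ΔE/E₁ = 0.561 (56.1%)

Fr₁ = 5.95 (given).
Conjugate-depth relation: y₂/y₁ = ½[√(1 + 8Fr₁²) − 1] = ½[√284.2 − 1] = 7.93.
y₂ = 7.93 × 0.245 = 1.94 ft.
E₁ = y₁(1 + Fr₁²/2) = 0.245×(1 + 5.95²/2) = 4.58 ft. ΔE = (y₂ − y₁)³/(4y₁y₂) = 2.57 ft. ΔE/E₁ = 2.57/4.58 = 0.561.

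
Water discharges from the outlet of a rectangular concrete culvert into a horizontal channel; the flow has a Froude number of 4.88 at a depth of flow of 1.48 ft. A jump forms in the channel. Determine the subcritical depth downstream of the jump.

Fr₁ = 4.88 (given).
Conjugate-depth relation: y₂/y₁ = ½[√(1 + 8Fr₁²) − 1] = ½[√191.5 − 1] = 6.42.
y₂ = 6.42 × 1.48 = 9.50 ft.

y₂ = 9.50 ft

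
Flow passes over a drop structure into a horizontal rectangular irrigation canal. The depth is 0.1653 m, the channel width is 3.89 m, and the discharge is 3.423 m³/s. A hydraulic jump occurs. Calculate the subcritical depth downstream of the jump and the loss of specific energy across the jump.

q = Q/b = 3.423/3.89 = 0.8799 m²/s; V₁ = q/y₁ = 5.323 m/s. Fr₁ = V₁/√(g·y₁) = 4.180.
Sequent-depth ratio: y₂/y₁ = ½[√(1 + 8Fr₁²) − 1] = ½[√140.80 − 1] = 5.433.
y₂ = 5.433 × 0.1653 = 0.8981 m.
V₂ = q/y₂ = 0.8799/0.8981 = 0.9798 m/s. E₁ = y₁ + V₁²/2g = 1.610 m; E₂ = y₂ + V₂²/2g = 0.9470 m. ΔE = E₁ − E₂ = 0.6626 m.

y₂ = 0.8981 m; ΔE = 0.6626 m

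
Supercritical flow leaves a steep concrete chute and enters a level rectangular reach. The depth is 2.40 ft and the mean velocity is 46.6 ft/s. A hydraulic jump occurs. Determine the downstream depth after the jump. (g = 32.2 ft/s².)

Fr₁ = V₁/√(g·y₁) = 46.6/√(32.2×2.40) = 5.30.
Bélanger equation: y₂/y₁ = ½[√(1 + 8Fr₁²) − 1] = ½[√225.8 − 1] = 7.01.
y₂ = 7.01 × 2.40 = 16.8 ft.

y₂ = 16.8 ft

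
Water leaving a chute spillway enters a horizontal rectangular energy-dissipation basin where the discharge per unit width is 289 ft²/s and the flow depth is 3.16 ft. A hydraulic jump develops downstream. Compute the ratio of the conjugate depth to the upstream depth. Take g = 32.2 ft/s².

V₁ = q/y₁ = 289/3.16 = 91.5 ft/s. Fr₁ = V₁/√(g·y₁) = 91.5/√(32.2×3.16) = 9.07.
From the momentum equation for a rectangular channel, y₂/y₁ = ½[√(1 + 8Fr₁²) − 1] = ½[√658.6 − 1] = 12.3.

y₂/y₁ = 12.3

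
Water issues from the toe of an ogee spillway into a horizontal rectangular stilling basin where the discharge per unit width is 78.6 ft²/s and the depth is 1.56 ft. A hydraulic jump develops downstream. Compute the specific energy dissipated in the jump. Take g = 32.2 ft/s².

V₁ = q/y₁ = 78.6/1.56 = 50.4 ft/s. Fr₁ = V₁/√(g·y₁) = 50.4/√(32.2×1.56) = 7.11.
Sequent-depth ratio: y₂/y₁ = ½[√(1 + 8Fr₁²) − 1] = ½[√405.3 − 1] = 9.57.
y₂ = 9.57 × 1.56 = 14.9 ft.
Head loss: ΔE = (y₂ − y₁)³/(4y₁y₂) = (14.9 − 1.56)³/(4×1.56×14.9) = 2386/93.1 = 25.6 ft.

ΔE = 25.6 ft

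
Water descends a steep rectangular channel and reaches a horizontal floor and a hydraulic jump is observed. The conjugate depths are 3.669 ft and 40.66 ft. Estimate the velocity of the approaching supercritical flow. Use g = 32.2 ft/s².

For a rectangular channel the momentum equation gives q² = ½·g·y₁·y₂·(y₁ + y₂) = ½×32.2×3.669×40.66×44.33 = 106470.
q = √106470 = 326.3 ft²/s.
V₁ = q/y₁ = 326.3/3.669 = 88.93 ft/s.

V₁ = 88.93 ft/s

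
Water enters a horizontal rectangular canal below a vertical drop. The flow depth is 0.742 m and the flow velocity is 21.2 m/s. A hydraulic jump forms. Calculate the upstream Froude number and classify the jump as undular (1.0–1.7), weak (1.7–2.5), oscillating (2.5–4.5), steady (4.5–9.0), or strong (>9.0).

Fr₁ = 7.86; steady jump

Fr₁ = V₁/√(g·y₁) = 21.2/√(9.81×0.742) = 7.86.
Fr₁ = 7.86 lies in the steady range.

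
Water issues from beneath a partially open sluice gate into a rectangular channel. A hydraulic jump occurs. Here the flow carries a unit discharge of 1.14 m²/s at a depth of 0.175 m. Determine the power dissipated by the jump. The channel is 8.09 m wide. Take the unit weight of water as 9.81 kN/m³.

P = 103 kW

V₁ = q/y₁ = 1.14/0.175 = 6.51 m/s. Fr₁ = V₁/√(g·y₁) = 6.51/√(9.81×0.175) = 4.97.
From the momentum equation for a rectangular channel, y₂/y₁ = ½[√(1 + 8Fr₁²) − 1] = ½[√198.8 − 1] = 6.55.
y₂ = 6.55 × 0.175 = 1.15 m.
V₂ = q/y₂ = 1.14/1.15 = 0.995 m/s. E₁ = y₁ + V₁²/2g = 2.34 m; E₂ = y₂ + V₂²/2g = 1.20 m. ΔE = E₁ − E₂ = 1.14 m.
Q = q·b = 1.14 × 8.09 = 9.22 m³/s. P = γ·Q·ΔE = 9.81 × 9.22 × 1.14 = 103 kW.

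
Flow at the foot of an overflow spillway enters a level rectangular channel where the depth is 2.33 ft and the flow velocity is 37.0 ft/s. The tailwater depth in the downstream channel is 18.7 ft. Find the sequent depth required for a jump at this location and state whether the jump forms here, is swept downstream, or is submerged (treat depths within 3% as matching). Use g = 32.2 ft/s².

Fr₁ = V₁/√(g·y₁) = 37.0/√(32.2×2.33) = 4.27.
By Bélanger, y₂/y₁ = ½[√(1 + 8Fr₁²) − 1] = ½[√147.0 − 1] = 5.56.
y₂ = 5.56 × 2.33 = 13.0 ft.
Tailwater y_tw = 18.7 ft: y_tw > y₂, so the jump is submerged.

y₂ = 13.0 ft; the jump is submerged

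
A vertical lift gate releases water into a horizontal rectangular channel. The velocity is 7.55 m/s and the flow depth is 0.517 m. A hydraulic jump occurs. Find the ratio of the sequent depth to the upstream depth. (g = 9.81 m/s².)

Fr₁ = V₁/√(g·y₁) = 7.55/√(9.81×0.517) = 3.35.
Bélanger equation: y₂/y₁ = ½[√(1 + 8Fr₁²) − 1] = ½[√90.91 − 1] = 4.27.

y₂/y₁ = 4.27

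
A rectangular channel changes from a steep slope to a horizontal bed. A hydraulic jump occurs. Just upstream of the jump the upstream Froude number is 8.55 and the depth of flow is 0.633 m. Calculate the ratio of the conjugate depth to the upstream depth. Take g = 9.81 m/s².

Fr₁ = 8.55 (given).
By Bélanger, y₂/y₁ = ½[√(1 + 8Fr₁²) − 1] = ½[√585.8 − 1] = 11.6.

y₂/y₁ = 11.6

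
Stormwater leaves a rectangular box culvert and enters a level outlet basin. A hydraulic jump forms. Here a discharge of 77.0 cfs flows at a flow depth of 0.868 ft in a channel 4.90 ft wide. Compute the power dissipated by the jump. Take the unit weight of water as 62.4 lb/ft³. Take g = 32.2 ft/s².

q = Q/b = 77.0/4.90 = 15.7 ft²/s; V₁ = q/y₁ = 18.1 ft/s. Fr₁ = V₁/√(g·y₁) = 3.42.
From the momentum equation for a rectangular channel, y₂/y₁ = ½[√(1 + 8Fr₁²) − 1] = ½[√94.81 − 1] = 4.37.
y₂ = 4.37 × 0.868 = 3.79 ft.
V₂ = q/y₂ = 15.7/3.79 = 4.14 ft/s. E₁ = y₁ + V₁²/2g = 5.96 ft; E₂ = y₂ + V₂²/2g = 4.06 ft. ΔE = E₁ − E₂ = 1.90 ft.
P = γ·Q·ΔE/550 = 62.4 × 77.0 × 1.90 / 550 = 16.6 hp.

P = 16.6 hp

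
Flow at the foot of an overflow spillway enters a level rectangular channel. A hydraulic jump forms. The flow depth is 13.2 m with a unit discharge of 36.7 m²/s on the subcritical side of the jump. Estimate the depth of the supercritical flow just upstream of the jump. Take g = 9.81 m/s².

y₁ = 1.42 m

V₂ = q/y₂ = 36.7/13.2 = 2.78 m/s; Fr₂ = V₂/√(g·y₂) = 0.244.
Applying the sequent-depth relation in reverse, y₁/y₂ = ½[√(1 + 8Fr₂²) − 1] = ½[√1.478 − 1] = 0.108.
y₁ = 0.108 × 13.2 = 1.42 m.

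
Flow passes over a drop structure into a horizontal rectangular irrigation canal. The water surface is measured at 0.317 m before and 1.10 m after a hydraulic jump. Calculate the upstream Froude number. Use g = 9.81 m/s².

For a rectangular channel the momentum equation gives q² = ½·g·y₁·y₂·(y₁ + y₂) = ½×9.81×0.317×1.10×1.42 = 2.42.
q = √2.42 = 1.56 m²/s.
V₁ = q/y₁ = 4.91 m/s; Fr₁ = V₁/√(g·y₁) = 2.78.

Fr₁ = 2.78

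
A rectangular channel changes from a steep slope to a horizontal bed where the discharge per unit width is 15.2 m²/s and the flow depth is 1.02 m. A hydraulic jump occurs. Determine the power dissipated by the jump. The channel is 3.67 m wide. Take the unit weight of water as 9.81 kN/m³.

V₁ = q/y₁ = 15.2/1.02 = 14.9 m/s. Fr₁ = V₁/√(g·y₁) = 14.9/√(9.81×1.02) = 4.71.
From the momentum equation for a rectangular channel, y₂/y₁ = ½[√(1 + 8Fr₁²) − 1] = ½[√178.5 − 1] = 6.18.
y₂ = 6.18 × 1.02 = 6.30 m.
V₂ = q/y₂ = 15.2/6.30 = 2.41 m/s. E₁ = y₁ + V₁²/2g = 12.3 m; E₂ = y₂ + V₂²/2g = 6.60 m. ΔE = E₁ − E₂ = 5.74 m.
Q = q·b = 15.2 × 3.67 = 55.8 m³/s. P = γ·Q·ΔE = 9.81 × 55.8 × 5.74 = 3140 kW.

P = 3140 kW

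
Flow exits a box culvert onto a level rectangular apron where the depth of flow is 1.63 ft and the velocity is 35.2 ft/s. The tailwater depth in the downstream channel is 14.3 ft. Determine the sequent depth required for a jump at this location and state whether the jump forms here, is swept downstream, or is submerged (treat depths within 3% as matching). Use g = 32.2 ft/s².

y₂ = 10.4 ft; the jump is submerged

Fr₁ = V₁/√(g·y₁) = 35.2/√(32.2×1.63) = 4.86.
From the momentum equation for a rectangular channel, y₂/y₁ = ½[√(1 + 8Fr₁²) − 1] = ½[√189.9 − 1] = 6.39.
y₂ = 6.39 × 1.63 = 10.4 ft.
Tailwater y_tw = 14.3 ft: y_tw > y₂, so the jump is submerged.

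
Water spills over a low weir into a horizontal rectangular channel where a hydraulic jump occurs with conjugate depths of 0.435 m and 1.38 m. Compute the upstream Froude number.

For a rectangular channel the momentum equation gives q² = ½·g·y₁·y₂·(y₁ + y₂) = ½×9.81×0.435×1.38×1.81 = 5.34.
q = √5.34 = 2.31 m²/s.
V₁ = q/y₁ = 5.31 m/s; Fr₁ = V₁/√(g·y₁) = 2.57.

Fr₁ = 2.57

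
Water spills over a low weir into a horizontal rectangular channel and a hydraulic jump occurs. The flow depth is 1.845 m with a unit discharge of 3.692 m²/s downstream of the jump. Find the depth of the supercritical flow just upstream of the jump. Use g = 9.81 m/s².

V₂ = q/y₂ = 3.692/1.845 = 2.001 m/s; Fr₂ = V₂/√(g·y₂) = 0.4704.
Applying the sequent-depth relation in reverse, y₁/y₂ = ½[√(1 + 8Fr₂²) − 1] = ½[√2.7699 − 1] = 0.3322.
y₁ = 0.3322 × 1.845 = 0.6128 m.

y₁ = 0.6128 m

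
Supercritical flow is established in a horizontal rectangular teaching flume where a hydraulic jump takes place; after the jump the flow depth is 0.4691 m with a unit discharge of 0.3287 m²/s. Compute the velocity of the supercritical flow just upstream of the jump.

V₁ = 3.877 m/s

V₂ = q/y₂ = 0.3287/0.4691 = 0.7007 m/s; Fr₂ = V₂/√(g·y₂) = 0.3266.
The Bélanger relation is symmetric: y₁/y₂ = ½[√(1 + 8Fr₂²) − 1] = ½[√1.8535 − 1] = 0.1807.
y₁ = 0.1807 × 0.4691 = 0.08478 m.
V₁ = q/y₁ = 0.3287/0.08478 = 3.877 m/s.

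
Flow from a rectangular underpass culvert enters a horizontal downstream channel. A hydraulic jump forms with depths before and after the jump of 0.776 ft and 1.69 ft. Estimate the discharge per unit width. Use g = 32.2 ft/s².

For a rectangular channel the momentum equation gives q² = ½·g·y₁·y₂·(y₁ + y₂) = ½×32.2×0.776×1.69×2.47 = 52.1.
q = √52.1 = 7.22 ft²/s.

q = 7.22 ft²/s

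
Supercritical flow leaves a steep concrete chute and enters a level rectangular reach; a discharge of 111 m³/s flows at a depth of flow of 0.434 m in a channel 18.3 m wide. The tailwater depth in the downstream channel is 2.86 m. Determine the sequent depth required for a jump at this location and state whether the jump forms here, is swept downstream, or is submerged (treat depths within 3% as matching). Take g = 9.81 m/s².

q = Q/b = 111/18.3 = 6.07 m²/s; V₁ = q/y₁ = 14.0 m/s. Fr₁ = V₁/√(g·y₁) = 6.77.
Sequent-depth ratio: y₂/y₁ = ½[√(1 + 8Fr₁²) − 1] = ½[√368.0 − 1] = 9.09.
y₂ = 9.09 × 0.434 = 3.95 m.
Tailwater y_tw = 2.86 m: y_tw < y₂, so the jump is swept downstream.

y₂ = 3.95 m; the jump is swept downstream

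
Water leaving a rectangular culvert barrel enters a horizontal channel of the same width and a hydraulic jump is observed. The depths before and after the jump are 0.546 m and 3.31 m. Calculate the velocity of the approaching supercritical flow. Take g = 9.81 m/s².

V₁ = 10.7 m/s

For a rectangular channel the momentum equation gives q² = ½·g·y₁·y₂·(y₁ + y₂) = ½×9.81×0.546×3.31×3.86 = 34.2.
q = √34.2 = 5.85 m²/s.
V₁ = q/y₁ = 5.85/0.546 = 10.7 m/s.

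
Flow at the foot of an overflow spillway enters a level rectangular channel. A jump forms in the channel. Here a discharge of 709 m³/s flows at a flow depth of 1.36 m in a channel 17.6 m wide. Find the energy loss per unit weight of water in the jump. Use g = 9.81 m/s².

q = Q/b = 709/17.6 = 40.3 m²/s; V₁ = q/y₁ = 29.6 m/s. Fr₁ = V₁/√(g·y₁) = 8.11.
By Bélanger, y₂/y₁ = ½[√(1 + 8Fr₁²) − 1] = ½[√527.1 − 1] = 11.0.
y₂ = 11.0 × 1.36 = 14.9 m.
Head loss: ΔE = (y₂ − y₁)³/(4y₁y₂) = (14.9 − 1.36)³/(4×1.36×14.9) = 2500/81.2 = 30.8 m.

ΔE = 30.8 m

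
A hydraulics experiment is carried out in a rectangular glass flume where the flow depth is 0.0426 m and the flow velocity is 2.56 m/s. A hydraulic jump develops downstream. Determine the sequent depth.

y₂ = 0.218 m

Fr₁ = V₁/√(g·y₁) = 2.56/√(9.81×0.0426) = 3.96.
Bélanger equation: y₂/y₁ = ½[√(1 + 8Fr₁²) − 1] = ½[√126.5 − 1] = 5.12.
y₂ = 5.12 × 0.0426 = 0.218 m.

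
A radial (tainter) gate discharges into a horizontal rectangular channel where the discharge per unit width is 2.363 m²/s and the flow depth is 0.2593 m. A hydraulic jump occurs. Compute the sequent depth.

y₂ = 1.970 m

V₁ = q/y₁ = 2.363/0.2593 = 9.113 m/s. Fr₁ = V₁/√(g·y₁) = 9.113/√(9.81×0.2593) = 5.714.
Conjugate-depth relation: y₂/y₁ = ½[√(1 + 8Fr₁²) − 1] = ½[√262.18 − 1] = 7.596.
y₂ = 7.596 × 0.2593 = 1.970 m.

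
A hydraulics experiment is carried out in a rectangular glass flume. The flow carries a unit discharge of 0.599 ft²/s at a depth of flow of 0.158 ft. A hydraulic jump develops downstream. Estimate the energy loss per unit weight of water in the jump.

ΔE = 0.0164 ft

V₁ = q/y₁ = 0.599/0.158 = 3.79 ft/s. Fr₁ = V₁/√(g·y₁) = 3.79/√(32.2×0.158) = 1.68.
From the momentum equation for a rectangular channel, y₂/y₁ = ½[√(1 + 8Fr₁²) − 1] = ½[√23.60 − 1] = 1.93.
y₂ = 1.93 × 0.158 = 0.305 ft.
V₂ = q/y₂ = 0.599/0.305 = 1.97 ft/s. E₁ = y₁ + V₁²/2g = 0.381 ft; E₂ = y₂ + V₂²/2g = 0.365 ft. ΔE = E₁ − E₂ = 0.0164 ft.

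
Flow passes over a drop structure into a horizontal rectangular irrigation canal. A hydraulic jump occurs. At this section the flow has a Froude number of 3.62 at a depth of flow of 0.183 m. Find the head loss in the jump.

ΔE = 0.477 m

Fr₁ = 3.62 (given).
Sequent-depth ratio: y₂/y₁ = ½[√(1 + 8Fr₁²) − 1] = ½[√105.8 − 1] = 4.64.
y₂ = 4.64 × 0.183 = 0.850 m.
Head loss: ΔE = (y₂ − y₁)³/(4y₁y₂) = (0.850 − 0.183)³/(4×0.183×0.850) = 0.296/0.622 = 0.477 m.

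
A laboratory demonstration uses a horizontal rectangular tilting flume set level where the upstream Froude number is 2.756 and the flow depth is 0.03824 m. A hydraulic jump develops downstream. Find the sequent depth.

Fr₁ = 2.756 (given).
Conjugate-depth relation: y₂/y₁ = ½[√(1 + 8Fr₁²) − 1] = ½[√61.764 − 1] = 3.430.
y₂ = 3.430 × 0.03824 = 0.1311 m.

y₂ = 0.1311 m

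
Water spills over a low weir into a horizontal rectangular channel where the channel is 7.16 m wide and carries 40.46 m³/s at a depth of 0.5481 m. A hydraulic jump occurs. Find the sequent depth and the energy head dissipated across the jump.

y₂ = 3.183 m; ΔE = 2.622 m

q = Q/b = 40.46/7.16 = 5.651 m²/s; V₁ = q/y₁ = 10.31 m/s. Fr₁ = V₁/√(g·y₁) = 4.446.
From the momentum equation for a rectangular channel, y₂/y₁ = ½[√(1 + 8Fr₁²) − 1] = ½[√159.15 − 1] = 5.808.
y₂ = 5.808 × 0.5481 = 3.183 m.
V₂ = q/y₂ = 5.651/3.183 = 1.775 m/s. E₁ = y₁ + V₁²/2g = 5.966 m; E₂ = y₂ + V₂²/2g = 3.344 m. ΔE = E₁ − E₂ = 2.622 m.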